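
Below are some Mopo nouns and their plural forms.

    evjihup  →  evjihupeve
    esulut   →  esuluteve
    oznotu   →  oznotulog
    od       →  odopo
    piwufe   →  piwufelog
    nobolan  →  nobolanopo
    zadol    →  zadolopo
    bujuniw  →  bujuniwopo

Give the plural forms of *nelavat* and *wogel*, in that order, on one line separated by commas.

The alternation tracks the final sound of the stem — -eve when the stem ends in a voiceless consonant (*evjihup*, *esulut*); -opo when the stem ends in a voiced consonant (*od*, *nobolan*, *zadol*, *bujuniw*); -log when the stem ends in a vowel (*oznotu*, *piwufe*).
*nelavat* — final sound /t/ (a voiceless consonant) → -eve → *nelavateve*.
The final sound of *wogel* is /l/, which is a voiced consonant, so the suffix is -opo, giving *wogelopo*.

nelavateve, wogelopo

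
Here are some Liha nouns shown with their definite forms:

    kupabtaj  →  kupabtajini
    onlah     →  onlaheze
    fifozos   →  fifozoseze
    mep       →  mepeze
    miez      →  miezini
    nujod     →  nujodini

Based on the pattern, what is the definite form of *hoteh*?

hoteheze

Looking at the final consonant of each stem: -eze when the stem ends in a voiceless consonant (*onlah*, *fifozos*, *mep*); -ini when the stem ends in a voiced consonant (*kupabtaj*, *miez*, *nujod*).
Since the final consonant of *hoteh* is /h/ (voiceless), it takes -eze, giving *hoteheze*.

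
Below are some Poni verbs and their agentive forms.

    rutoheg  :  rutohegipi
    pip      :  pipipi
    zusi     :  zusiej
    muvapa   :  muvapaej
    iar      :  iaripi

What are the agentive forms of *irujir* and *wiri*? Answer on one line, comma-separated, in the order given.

irujiripi, wiriej

The alternation tracks the final sound of the stem — -ipi when the stem ends in a consonant (*rutoheg*, *pip*, *iar*); -ej when the stem ends in a vowel (*zusi*, *muvapa*).
*irujir*: final sound = /r/, a consonant → -ipi → *irujiripi*.
The final sound of *wiri* is /i/, which is a vowel, so the suffix is -ej, giving *wiriej*.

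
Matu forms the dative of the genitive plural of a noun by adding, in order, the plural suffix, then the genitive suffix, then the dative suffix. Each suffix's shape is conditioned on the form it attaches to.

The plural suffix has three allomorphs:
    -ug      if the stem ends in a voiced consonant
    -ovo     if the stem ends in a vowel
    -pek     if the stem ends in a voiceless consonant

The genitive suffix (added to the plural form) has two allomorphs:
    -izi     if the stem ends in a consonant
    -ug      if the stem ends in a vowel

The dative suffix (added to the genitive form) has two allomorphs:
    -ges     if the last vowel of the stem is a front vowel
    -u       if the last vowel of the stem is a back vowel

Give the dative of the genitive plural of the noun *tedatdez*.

tedatdezugiziges

*tedatdez* — final sound /z/ (a voiced consonant) → -ug → *tedatdezug*.
Since the final sound of the plural form *tedatdezug* is /g/ (a consonant), it takes -izi, giving *tedatdezugizi*.
Since the last vowel of the genitive form *tedatdezugizi* is /i/ (a front vowel), it takes -ges, giving *tedatdezugiziges*.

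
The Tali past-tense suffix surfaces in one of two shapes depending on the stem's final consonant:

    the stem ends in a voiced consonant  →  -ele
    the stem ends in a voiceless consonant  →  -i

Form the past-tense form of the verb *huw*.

*huw* — final consonant /w/ (voiced) → -ele → *huwele*.

huwele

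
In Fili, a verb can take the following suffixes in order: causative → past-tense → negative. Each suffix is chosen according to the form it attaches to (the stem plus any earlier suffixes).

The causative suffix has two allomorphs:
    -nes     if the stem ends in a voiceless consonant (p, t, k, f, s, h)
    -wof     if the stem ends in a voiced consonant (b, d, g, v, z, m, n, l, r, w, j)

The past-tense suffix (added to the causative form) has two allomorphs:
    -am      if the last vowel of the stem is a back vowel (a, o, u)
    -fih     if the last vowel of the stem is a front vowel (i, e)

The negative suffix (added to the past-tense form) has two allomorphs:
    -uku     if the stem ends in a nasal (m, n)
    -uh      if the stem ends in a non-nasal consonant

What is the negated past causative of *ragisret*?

ragisretnesfihuh

*ragisret*: final consonant = /t/, voiceless → -nes → *ragisretnes*.
The last vowel of the causative form *ragisretnes* is /e/, which is a front vowel, so the past-tense suffix is -fih, giving *ragisretnesfih*.
The past-tense form *ragisretnesfih* — final consonant /h/ (non-nasal) → -uh → *ragisretnesfihuh*.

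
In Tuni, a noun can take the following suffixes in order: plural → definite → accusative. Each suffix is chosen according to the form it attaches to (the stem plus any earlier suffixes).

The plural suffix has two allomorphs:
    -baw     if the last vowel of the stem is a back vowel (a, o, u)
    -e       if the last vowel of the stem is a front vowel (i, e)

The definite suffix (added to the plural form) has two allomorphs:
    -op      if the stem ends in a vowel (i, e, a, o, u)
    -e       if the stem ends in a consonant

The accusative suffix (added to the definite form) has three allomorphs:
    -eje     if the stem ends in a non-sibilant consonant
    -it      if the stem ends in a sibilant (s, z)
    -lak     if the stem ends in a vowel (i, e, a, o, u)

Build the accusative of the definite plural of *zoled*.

zoledeopeje

*zoled* — last vowel /e/ (a front vowel) → -e → *zolede*.
Since the final sound of the plural form *zolede* is /e/ (a vowel), it takes -op, giving *zoledeop*.
The definite form *zoledeop*: final sound = /p/, a non-sibilant consonant → -eje → *zoledeopeje*.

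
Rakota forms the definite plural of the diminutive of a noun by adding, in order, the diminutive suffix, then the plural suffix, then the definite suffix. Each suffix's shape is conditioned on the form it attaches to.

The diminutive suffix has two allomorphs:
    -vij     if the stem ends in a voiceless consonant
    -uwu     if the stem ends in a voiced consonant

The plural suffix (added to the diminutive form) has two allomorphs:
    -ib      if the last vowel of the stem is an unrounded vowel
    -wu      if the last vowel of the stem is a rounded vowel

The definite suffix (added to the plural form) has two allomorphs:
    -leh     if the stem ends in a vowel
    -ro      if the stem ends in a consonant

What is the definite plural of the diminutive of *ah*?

Since the final consonant of *ah* is /h/ (voiceless), it takes -vij, giving *ahvij*.
The diminutive form *ahvij* — last vowel /i/ (an unrounded vowel) → -ib → *ahvijib*.
Since the final sound of the plural form *ahvijib* is /b/ (a consonant), it takes -ro, giving *ahvijibro*.

ahvijibro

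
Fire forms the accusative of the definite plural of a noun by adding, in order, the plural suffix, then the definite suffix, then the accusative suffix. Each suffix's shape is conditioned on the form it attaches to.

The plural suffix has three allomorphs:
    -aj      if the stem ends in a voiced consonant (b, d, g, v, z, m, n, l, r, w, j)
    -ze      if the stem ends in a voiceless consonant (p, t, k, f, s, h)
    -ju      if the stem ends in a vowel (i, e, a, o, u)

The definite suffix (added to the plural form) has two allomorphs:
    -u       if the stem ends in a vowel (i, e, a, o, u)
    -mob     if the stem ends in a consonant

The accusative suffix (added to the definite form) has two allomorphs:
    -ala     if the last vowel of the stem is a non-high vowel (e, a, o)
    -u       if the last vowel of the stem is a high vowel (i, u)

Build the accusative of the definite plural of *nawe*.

*nawe*: final sound = /e/, a vowel → -ju → *naweju*.
Since the final sound of the plural form *naweju* is /u/ (a vowel), it takes -u, giving *nawejuu*.
The last vowel of the definite form *nawejuu* is /u/, which is a high vowel, so the accusative suffix is -u, giving *nawejuuu*.

nawejuuu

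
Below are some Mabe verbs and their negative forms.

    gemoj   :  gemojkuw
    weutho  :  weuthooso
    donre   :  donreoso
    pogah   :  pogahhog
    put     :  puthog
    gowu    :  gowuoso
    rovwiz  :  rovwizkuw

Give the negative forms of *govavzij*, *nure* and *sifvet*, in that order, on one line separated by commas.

govavzijkuw, nureoso, sifvethog

The alternation tracks the final sound of the stem — -hog when the stem ends in a voiceless consonant (*pogah*, *put*); -kuw when the stem ends in a voiced consonant (*gemoj*, *rovwiz*); -oso when the stem ends in a vowel (*weutho*, *donre*, *gowu*).
*govavzij*: final sound = /j/, a voiced consonant → -kuw → *govavzijkuw*.
*nure* — final sound /e/ (a vowel) → -oso → *nureoso*.
Since the final sound of *sifvet* is /t/ (a voiceless consonant), it takes -hog, giving *sifvethog*.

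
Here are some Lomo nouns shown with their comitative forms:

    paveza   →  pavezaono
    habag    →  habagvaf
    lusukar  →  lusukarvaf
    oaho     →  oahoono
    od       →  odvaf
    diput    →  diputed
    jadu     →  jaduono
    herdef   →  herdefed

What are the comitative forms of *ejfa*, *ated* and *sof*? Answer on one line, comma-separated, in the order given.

ejfaono, atedvaf, sofed

The pattern is voicing of the final sound: -ed when the stem ends in a voiceless consonant (*diput*, *herdef*); -vaf when the stem ends in a voiced consonant (*habag*, *lusukar*, *od*); -ono when the stem ends in a vowel (*paveza*, *oaho*, *jadu*).
The final sound of *ejfa* is /a/, which is a vowel, so the suffix is -ono, giving *ejfaono*.
Since the final sound of *ated* is /d/ (a voiced consonant), it takes -vaf, giving *atedvaf*.
Since the final sound of *sof* is /f/ (a voiceless consonant), it takes -ed, giving *sofed*.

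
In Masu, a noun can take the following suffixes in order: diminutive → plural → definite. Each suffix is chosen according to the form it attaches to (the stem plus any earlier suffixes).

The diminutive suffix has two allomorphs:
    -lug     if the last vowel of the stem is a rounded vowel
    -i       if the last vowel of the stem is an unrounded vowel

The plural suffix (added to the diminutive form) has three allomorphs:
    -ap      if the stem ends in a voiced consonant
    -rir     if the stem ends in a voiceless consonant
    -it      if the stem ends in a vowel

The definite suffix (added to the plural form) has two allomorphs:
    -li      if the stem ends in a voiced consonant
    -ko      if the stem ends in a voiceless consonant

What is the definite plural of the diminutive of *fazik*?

*fazik* — last vowel /i/ (an unrounded vowel) → -i → *faziki*.
The final sound of the diminutive form *faziki* is /i/, which is a vowel, so the plural suffix is -it, giving *fazikiit*.
Since the final consonant of the plural form *fazikiit* is /t/ (voiceless), it takes -ko, giving *fazikiitko*.

fazikiitko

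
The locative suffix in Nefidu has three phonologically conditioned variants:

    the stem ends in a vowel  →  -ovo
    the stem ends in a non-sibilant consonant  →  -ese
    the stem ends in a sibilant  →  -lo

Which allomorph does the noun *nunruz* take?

*nunruz*: final sound = /z/, a sibilant → -lo.

-lo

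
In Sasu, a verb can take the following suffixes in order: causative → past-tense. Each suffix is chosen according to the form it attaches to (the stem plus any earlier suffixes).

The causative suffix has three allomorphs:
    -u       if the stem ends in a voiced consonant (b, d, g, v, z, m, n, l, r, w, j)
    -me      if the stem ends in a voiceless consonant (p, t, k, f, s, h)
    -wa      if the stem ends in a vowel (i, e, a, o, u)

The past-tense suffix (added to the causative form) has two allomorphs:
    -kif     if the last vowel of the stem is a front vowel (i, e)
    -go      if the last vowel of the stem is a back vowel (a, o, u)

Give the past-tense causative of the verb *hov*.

hovugo

The final sound of *hov* is /v/, which is a voiced consonant, so the causative suffix is -u, giving *hovu*.
The last vowel of the causative form *hovu* is /u/, which is a back vowel, so the past-tense suffix is -go, giving *hovugo*.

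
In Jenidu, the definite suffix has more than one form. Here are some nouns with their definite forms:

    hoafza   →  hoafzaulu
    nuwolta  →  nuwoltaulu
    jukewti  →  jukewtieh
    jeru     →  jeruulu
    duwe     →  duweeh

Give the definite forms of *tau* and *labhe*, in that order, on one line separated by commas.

The alternation tracks the last vowel of the stem — -eh when the last vowel of the stem is a front vowel (*jukewti*, *duwe*); -ulu when the last vowel of the stem is a back vowel (*hoafza*, *nuwolta*, *jeru*).
*tau*: last vowel = /u/, a back vowel → -ulu → *tauulu*.
The last vowel of *labhe* is /e/, which is a front vowel, so the suffix is -eh, giving *labheeh*.

tauulu, labheeh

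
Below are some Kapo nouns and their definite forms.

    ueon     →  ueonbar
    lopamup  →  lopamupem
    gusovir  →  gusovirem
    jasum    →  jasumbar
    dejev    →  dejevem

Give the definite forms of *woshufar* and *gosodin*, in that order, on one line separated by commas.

woshufarem, gosodinbar

The alternation tracks the final consonant of the stem — -bar when the stem ends in a nasal (*ueon*, *jasum*); -em when the stem ends in a non-nasal consonant (*lopamup*, *gusovir*, *dejev*).
*woshufar*: final consonant = /r/, non-nasal → -em → *woshufarem*.
*gosodin*: final consonant = /n/, a nasal → -bar → *gosodinbar*.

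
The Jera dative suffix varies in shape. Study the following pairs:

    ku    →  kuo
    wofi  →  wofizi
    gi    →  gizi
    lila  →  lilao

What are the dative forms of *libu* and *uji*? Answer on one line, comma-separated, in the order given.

The suffix is conditioned by the last vowel: -zi when the last vowel of the stem is a front vowel (*wofi*, *gi*); -o when the last vowel of the stem is a back vowel (*ku*, *lila*).
*libu*: last vowel = /u/, a back vowel → -o → *libuo*.
*uji* — last vowel /i/ (a front vowel) → -zi → *ujizi*.

libuo, ujizi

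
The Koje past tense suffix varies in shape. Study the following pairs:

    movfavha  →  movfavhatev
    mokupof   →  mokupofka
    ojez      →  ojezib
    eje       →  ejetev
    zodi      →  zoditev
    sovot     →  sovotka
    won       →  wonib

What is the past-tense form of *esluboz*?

eslubozib

The alternation tracks the final sound of the stem — -ka when the stem ends in a voiceless consonant (*mokupof*, *sovot*); -ib when the stem ends in a voiced consonant (*ojez*, *won*); -tev when the stem ends in a vowel (*movfavha*, *eje*, *zodi*).
*esluboz* — final sound /z/ (a voiced consonant) → -ib → *eslubozib*.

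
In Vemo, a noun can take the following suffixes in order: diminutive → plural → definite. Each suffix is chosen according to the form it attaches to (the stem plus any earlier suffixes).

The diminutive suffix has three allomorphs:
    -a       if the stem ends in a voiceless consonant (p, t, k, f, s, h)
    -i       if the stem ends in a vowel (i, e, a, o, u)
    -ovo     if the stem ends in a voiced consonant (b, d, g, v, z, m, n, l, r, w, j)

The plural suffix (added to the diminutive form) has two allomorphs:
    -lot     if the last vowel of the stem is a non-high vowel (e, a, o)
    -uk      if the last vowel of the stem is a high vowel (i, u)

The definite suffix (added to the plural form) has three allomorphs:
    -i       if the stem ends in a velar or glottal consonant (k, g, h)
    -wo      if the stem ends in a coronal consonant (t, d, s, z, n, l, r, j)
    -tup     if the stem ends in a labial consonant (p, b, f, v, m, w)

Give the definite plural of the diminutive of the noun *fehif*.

fehifalotwo

*fehif*: final sound = /f/, a voiceless consonant → -a → *fehifa*.
Since the last vowel of the diminutive form *fehifa* is /a/ (a non-high vowel), it takes -lot, giving *fehifalot*.
The final consonant of the plural form *fehifalot* is /t/, which is coronal, so the definite suffix is -wo, giving *fehifalotwo*.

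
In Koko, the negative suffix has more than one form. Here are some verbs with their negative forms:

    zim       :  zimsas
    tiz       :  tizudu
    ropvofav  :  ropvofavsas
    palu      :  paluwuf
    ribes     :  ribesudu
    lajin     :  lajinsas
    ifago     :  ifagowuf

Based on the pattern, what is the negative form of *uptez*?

uptezudu

Looking at the final sound of each stem: -udu when the stem ends in a sibilant (*tiz*, *ribes*); -sas when the stem ends in a non-sibilant consonant (*zim*, *ropvofav*, *lajin*); -wuf when the stem ends in a vowel (*palu*, *ifago*).
*uptez* — final sound /z/ (a sibilant) → -udu → *uptezudu*.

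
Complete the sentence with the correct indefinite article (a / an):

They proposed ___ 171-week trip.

a

The indefinite article is chosen by the initial *sound* of the following word, not its spelling.
The number *171* is spoken "one hundred …", beginning with /wʌn/ — a consonant sound.
So the article is *a*: They proposed a 171-week trip.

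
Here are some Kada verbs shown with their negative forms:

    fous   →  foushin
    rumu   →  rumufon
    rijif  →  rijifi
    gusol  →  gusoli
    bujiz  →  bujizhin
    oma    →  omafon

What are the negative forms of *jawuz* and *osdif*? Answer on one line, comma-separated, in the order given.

The alternation tracks the final sound of the stem — -hin when the stem ends in a sibilant (*fous*, *bujiz*); -i when the stem ends in a non-sibilant consonant (*rijif*, *gusol*); -fon when the stem ends in a vowel (*rumu*, *oma*).
*jawuz* — final sound /z/ (a sibilant) → -hin → *jawuzhin*.
*osdif*: final sound = /f/, a non-sibilant consonant → -i → *osdifi*.

jawuzhin, osdifi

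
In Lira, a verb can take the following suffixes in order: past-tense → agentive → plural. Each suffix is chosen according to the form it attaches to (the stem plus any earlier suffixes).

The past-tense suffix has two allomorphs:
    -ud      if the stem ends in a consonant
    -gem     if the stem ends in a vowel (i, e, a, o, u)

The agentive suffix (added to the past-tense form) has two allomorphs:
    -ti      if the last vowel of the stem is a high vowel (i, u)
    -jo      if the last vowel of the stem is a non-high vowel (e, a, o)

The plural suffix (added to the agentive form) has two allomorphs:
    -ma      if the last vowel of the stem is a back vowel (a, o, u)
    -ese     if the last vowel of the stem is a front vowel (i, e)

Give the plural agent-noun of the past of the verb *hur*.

hurudtiese

*hur* — final sound /r/ (a consonant) → -ud → *hurud*.
Since the last vowel of the past-tense form *hurud* is /u/ (a high vowel), it takes -ti, giving *hurudti*.
The agentive form *hurudti*: last vowel = /i/, a front vowel → -ese → *hurudtiese*.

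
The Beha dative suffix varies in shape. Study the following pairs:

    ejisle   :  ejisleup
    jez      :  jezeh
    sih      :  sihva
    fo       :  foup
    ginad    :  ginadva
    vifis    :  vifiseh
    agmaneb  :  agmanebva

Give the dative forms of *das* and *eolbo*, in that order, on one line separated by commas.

The alternation tracks the final sound of the stem — -eh when the stem ends in a sibilant (*jez*, *vifis*); -va when the stem ends in a non-sibilant consonant (*sih*, *ginad*, *agmaneb*); -up when the stem ends in a vowel (*ejisle*, *fo*).
*das*: final sound = /s/, a sibilant → -eh → *daseh*.
*eolbo* — final sound /o/ (a vowel) → -up → *eolboup*.

daseh, eolboup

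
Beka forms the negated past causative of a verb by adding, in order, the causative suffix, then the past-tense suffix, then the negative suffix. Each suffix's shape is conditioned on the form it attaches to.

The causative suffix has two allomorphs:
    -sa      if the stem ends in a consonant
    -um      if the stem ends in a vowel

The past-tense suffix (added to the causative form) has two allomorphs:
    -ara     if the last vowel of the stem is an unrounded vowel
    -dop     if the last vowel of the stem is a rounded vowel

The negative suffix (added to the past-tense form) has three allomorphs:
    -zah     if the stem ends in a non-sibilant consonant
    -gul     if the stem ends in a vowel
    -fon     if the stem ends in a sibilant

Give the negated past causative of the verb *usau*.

usauumdopzah

Since the final sound of *usau* is /u/ (a vowel), it takes -um, giving *usauum*.
The last vowel of the causative form *usauum* is /u/, which is a rounded vowel, so the past-tense suffix is -dop, giving *usauumdop*.
The past-tense form *usauumdop*: final sound = /p/, a non-sibilant consonant → -zah → *usauumdopzah*.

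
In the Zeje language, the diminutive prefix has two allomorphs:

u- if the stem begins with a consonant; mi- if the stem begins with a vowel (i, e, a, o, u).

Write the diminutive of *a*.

*a*: first sound = /a/, a vowel → mi- → *mia*.

mia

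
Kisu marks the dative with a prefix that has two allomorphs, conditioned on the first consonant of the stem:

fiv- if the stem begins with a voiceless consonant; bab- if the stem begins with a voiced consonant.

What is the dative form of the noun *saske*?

fivsaske

*saske* — first consonant /s/ (voiceless) → fiv- → *fivsaske*.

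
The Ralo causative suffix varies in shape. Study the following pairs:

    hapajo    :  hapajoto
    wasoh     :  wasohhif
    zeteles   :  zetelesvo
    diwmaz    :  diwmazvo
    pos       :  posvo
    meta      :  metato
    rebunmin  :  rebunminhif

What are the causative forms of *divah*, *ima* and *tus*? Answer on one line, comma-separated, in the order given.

The alternation tracks the final sound of the stem — -vo when the stem ends in a sibilant (*zeteles*, *diwmaz*, *pos*); -hif when the stem ends in a non-sibilant consonant (*wasoh*, *rebunmin*); -to when the stem ends in a vowel (*hapajo*, *meta*).
The final sound of *divah* is /h/, which is a non-sibilant consonant, so the suffix is -hif, giving *divahhif*.
*ima* — final sound /a/ (a vowel) → -to → *imato*.
*tus* — final sound /s/ (a sibilant) → -vo → *tusvo*.

divahhif, imato, tusvo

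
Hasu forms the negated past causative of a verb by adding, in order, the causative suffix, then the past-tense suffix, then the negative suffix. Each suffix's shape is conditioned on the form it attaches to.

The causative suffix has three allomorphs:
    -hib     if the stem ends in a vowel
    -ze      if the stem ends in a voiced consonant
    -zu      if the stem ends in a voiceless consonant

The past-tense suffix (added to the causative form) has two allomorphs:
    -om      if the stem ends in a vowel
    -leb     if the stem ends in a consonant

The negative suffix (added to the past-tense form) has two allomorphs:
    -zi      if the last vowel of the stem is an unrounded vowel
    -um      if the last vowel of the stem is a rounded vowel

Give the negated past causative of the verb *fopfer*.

fopferzeomum

Since the final sound of *fopfer* is /r/ (a voiced consonant), it takes -ze, giving *fopferze*.
The causative form *fopferze* — final sound /e/ (a vowel) → -om → *fopferzeom*.
The past-tense form *fopferzeom*: last vowel = /o/, a rounded vowel → -um → *fopferzeomum*.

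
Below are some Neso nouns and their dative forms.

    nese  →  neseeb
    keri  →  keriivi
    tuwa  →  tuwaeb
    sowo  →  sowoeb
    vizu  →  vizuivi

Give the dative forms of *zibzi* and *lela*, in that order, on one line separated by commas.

zibziivi, lelaeb

Looking at the last vowel of each stem: -ivi when the last vowel of the stem is a high vowel (*keri*, *vizu*); -eb when the last vowel of the stem is a non-high vowel (*nese*, *tuwa*, *sowo*).
*zibzi*: last vowel = /i/, a high vowel → -ivi → *zibziivi*.
The last vowel of *lela* is /a/, which is a non-high vowel, so the suffix is -eb, giving *lelaeb*.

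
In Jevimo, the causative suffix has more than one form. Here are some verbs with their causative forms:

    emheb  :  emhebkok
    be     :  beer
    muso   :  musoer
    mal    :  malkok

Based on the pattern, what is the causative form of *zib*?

zibkok

The pattern is consonant vs. vowel: -kok when the stem ends in a consonant (*emheb*, *mal*); -er when the stem ends in a vowel (*be*, *muso*).
The final sound of *zib* is /b/, which is a consonant, so the suffix is -kok, giving *zibkok*.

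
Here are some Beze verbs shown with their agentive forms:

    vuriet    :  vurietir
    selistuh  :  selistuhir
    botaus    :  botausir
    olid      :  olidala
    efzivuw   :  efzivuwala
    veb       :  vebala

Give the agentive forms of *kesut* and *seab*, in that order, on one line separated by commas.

kesutir, seabala

Looking at the final consonant of each stem: -ir when the stem ends in a voiceless consonant (*vuriet*, *selistuh*, *botaus*); -ala when the stem ends in a voiced consonant (*olid*, *efzivuw*, *veb*).
*kesut*: final consonant = /t/, voiceless → -ir → *kesutir*.
*seab* — final consonant /b/ (voiced) → -ala → *seabala*.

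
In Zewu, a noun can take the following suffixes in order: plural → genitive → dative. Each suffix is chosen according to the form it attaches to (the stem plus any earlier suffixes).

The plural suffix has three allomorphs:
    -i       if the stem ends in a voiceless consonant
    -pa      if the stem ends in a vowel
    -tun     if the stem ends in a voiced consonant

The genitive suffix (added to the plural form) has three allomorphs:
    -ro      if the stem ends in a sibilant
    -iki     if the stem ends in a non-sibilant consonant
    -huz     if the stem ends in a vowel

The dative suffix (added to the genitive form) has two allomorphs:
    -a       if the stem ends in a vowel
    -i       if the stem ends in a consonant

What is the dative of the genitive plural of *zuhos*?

zuhosihuzi

The final sound of *zuhos* is /s/, which is a voiceless consonant, so the plural suffix is -i, giving *zuhosi*.
The final sound of the plural form *zuhosi* is /i/, which is a vowel, so the genitive suffix is -huz, giving *zuhosihuz*.
The final sound of the genitive form *zuhosihuz* is /z/, which is a consonant, so the dative suffix is -i, giving *zuhosihuzi*.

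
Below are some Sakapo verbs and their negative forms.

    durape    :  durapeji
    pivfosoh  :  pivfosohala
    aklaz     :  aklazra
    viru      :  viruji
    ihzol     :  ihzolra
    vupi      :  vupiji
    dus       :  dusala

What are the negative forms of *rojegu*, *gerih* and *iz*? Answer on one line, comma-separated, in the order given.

rojeguji, gerihala, izra

The alternation tracks the final sound of the stem — -ala when the stem ends in a voiceless consonant (*pivfosoh*, *dus*); -ra when the stem ends in a voiced consonant (*aklaz*, *ihzol*); -ji when the stem ends in a vowel (*durape*, *viru*, *vupi*).
Since the final sound of *rojegu* is /u/ (a vowel), it takes -ji, giving *rojeguji*.
*gerih* — final sound /h/ (a voiceless consonant) → -ala → *gerihala*.
*iz* — final sound /z/ (a voiced consonant) → -ra → *izra*.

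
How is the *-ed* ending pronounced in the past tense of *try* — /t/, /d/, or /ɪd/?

/d/

The stem *try* ends in a voiced sound other than /d/.
The -ed suffix is realized as /ɪd/ after /t, d/; as /t/ after other voiceless consonants; and as /d/ after other voiced sounds.
So -ed on *try* is pronounced /d/.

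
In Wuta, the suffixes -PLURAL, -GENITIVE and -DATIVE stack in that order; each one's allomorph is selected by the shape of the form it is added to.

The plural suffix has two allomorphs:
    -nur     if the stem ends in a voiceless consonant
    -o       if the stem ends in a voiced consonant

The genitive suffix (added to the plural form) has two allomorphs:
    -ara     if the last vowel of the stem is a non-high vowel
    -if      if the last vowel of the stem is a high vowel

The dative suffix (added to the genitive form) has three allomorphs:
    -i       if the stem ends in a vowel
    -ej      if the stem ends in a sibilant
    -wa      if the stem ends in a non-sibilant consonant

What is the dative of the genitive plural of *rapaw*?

rapawoarai

The final consonant of *rapaw* is /w/, which is voiced, so the plural suffix is -o, giving *rapawo*.
The plural form *rapawo*: last vowel = /o/, a non-high vowel → -ara → *rapawoara*.
The final sound of the genitive form *rapawoara* is /a/, which is a vowel, so the dative suffix is -i, giving *rapawoarai*.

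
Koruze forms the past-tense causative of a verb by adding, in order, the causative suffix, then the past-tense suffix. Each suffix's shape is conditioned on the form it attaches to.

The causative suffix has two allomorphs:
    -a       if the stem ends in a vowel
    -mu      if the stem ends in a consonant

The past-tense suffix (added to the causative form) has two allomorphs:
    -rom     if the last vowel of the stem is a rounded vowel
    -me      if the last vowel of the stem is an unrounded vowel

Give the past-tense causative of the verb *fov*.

The final sound of *fov* is /v/, which is a consonant, so the causative suffix is -mu, giving *fovmu*.
Since the last vowel of the causative form *fovmu* is /u/ (a rounded vowel), it takes -rom, giving *fovmurom*.

fovmurom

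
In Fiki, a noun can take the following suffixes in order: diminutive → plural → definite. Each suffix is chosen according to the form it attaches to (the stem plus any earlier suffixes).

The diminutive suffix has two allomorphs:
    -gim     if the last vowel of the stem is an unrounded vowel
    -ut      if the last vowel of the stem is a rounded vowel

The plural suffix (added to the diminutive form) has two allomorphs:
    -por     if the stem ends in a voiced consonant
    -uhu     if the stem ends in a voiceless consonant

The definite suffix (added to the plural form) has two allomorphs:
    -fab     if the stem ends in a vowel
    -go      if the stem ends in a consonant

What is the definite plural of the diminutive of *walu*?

waluutuhufab

The last vowel of *walu* is /u/, which is a rounded vowel, so the diminutive suffix is -ut, giving *waluut*.
Since the final consonant of the diminutive form *waluut* is /t/ (voiceless), it takes -uhu, giving *waluutuhu*.
The plural form *waluutuhu* — final sound /u/ (a vowel) → -fab → *waluutuhufab*.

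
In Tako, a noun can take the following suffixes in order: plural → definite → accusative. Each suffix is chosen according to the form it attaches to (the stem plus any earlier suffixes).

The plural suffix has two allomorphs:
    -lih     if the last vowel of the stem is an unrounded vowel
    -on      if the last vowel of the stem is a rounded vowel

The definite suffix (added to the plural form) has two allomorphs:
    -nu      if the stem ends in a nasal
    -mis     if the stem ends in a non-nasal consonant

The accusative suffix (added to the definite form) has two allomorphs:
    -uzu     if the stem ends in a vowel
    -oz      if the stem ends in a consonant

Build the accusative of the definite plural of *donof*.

donofonnuuzu

The last vowel of *donof* is /o/, which is a rounded vowel, so the plural suffix is -on, giving *donofon*.
Since the final consonant of the plural form *donofon* is /n/ (a nasal), it takes -nu, giving *donofonnu*.
The definite form *donofonnu*: final sound = /u/, a vowel → -uzu → *donofonnuuzu*.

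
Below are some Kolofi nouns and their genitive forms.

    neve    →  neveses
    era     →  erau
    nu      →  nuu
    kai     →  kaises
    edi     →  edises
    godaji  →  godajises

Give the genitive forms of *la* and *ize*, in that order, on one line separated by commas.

Looking at the last vowel of each stem: -ses when the last vowel of the stem is a front vowel (*neve*, *kai*, *edi*, *godaji*); -u when the last vowel of the stem is a back vowel (*era*, *nu*).
The last vowel of *la* is /a/, which is a back vowel, so the suffix is -u, giving *lau*.
The last vowel of *ize* is /e/, which is a front vowel, so the suffix is -ses, giving *izeses*.

lau, izeses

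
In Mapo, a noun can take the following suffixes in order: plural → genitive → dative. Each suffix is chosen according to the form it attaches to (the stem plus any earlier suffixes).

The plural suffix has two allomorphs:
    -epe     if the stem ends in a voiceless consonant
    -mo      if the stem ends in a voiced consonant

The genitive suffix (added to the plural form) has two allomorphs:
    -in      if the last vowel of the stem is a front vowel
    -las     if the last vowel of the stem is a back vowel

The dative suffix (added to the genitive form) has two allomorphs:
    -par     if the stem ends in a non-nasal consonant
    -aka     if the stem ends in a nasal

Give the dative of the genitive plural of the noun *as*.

asepeinaka

*as*: final consonant = /s/, voiceless → -epe → *asepe*.
Since the last vowel of the plural form *asepe* is /e/ (a front vowel), it takes -in, giving *asepein*.
The genitive form *asepein*: final consonant = /n/, a nasal → -aka → *asepeinaka*.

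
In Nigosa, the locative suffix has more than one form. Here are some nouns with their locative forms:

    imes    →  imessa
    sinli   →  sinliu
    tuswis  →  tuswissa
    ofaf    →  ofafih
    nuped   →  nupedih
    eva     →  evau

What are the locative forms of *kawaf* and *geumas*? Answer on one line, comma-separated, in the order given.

The pattern is sibilance of the final sound: -sa when the stem ends in a sibilant (*imes*, *tuswis*); -ih when the stem ends in a non-sibilant consonant (*ofaf*, *nuped*); -u when the stem ends in a vowel (*sinli*, *eva*).
*kawaf*: final sound = /f/, a non-sibilant consonant → -ih → *kawafih*.
The final sound of *geumas* is /s/, which is a sibilant, so the suffix is -sa, giving *geumassa*.

kawafih, geumassa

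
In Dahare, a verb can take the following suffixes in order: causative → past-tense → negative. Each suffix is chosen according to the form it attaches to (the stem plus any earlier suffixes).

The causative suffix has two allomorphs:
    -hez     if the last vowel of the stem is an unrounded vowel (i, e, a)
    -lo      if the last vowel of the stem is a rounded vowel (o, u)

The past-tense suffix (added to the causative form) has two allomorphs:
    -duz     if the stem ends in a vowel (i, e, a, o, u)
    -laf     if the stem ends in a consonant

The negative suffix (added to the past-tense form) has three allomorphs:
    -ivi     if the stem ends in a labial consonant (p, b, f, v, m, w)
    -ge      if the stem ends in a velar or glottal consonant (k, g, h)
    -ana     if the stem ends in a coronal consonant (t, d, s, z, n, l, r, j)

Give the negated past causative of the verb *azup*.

azuploduzana

Since the last vowel of *azup* is /u/ (a rounded vowel), it takes -lo, giving *azuplo*.
The causative form *azuplo*: final sound = /o/, a vowel → -duz → *azuploduz*.
The final consonant of the past-tense form *azuploduz* is /z/, which is coronal, so the negative suffix is -ana, giving *azuploduzana*.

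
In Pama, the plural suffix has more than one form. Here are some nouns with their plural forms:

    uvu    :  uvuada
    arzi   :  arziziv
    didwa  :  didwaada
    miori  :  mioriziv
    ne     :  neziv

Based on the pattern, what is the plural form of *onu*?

The suffix is conditioned by the last vowel: -ziv when the last vowel of the stem is a front vowel (*arzi*, *miori*, *ne*); -ada when the last vowel of the stem is a back vowel (*uvu*, *didwa*).
*onu*: last vowel = /u/, a back vowel → -ada → *onuada*.

onuada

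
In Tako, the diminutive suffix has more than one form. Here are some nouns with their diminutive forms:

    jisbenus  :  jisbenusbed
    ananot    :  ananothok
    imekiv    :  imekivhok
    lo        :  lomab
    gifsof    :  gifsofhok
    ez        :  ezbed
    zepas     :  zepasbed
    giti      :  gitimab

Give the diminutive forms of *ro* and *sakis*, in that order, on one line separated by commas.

romab, sakisbed

The suffix is conditioned by the final sound: -bed when the stem ends in a sibilant (*jisbenus*, *ez*, *zepas*); -hok when the stem ends in a non-sibilant consonant (*ananot*, *imekiv*, *gifsof*); -mab when the stem ends in a vowel (*lo*, *giti*).
Since the final sound of *ro* is /o/ (a vowel), it takes -mab, giving *romab*.
*sakis*: final sound = /s/, a sibilant → -bed → *sakisbed*.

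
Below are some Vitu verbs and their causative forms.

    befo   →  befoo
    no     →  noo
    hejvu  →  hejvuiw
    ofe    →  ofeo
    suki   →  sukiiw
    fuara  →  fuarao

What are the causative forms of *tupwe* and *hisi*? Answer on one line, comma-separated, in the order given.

The pattern is height harmony: -iw when the last vowel of the stem is a high vowel (*hejvu*, *suki*); -o when the last vowel of the stem is a non-high vowel (*befo*, *no*, *ofe*, *fuara*).
Since the last vowel of *tupwe* is /e/ (a non-high vowel), it takes -o, giving *tupweo*.
Since the last vowel of *hisi* is /i/ (a high vowel), it takes -iw, giving *hisiiw*.

tupweo, hisiiw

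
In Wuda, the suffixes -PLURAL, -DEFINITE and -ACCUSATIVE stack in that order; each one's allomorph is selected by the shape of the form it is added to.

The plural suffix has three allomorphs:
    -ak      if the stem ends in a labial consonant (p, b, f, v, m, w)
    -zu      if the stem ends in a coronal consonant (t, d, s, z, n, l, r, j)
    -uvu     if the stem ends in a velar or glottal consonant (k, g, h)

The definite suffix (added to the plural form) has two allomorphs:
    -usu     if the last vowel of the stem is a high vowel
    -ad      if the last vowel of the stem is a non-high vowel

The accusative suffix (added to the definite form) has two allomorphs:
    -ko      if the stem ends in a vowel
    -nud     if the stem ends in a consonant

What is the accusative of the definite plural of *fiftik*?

The final consonant of *fiftik* is /k/, which is velar/glottal, so the plural suffix is -uvu, giving *fiftikuvu*.
The plural form *fiftikuvu*: last vowel = /u/, a high vowel → -usu → *fiftikuvuusu*.
Since the final sound of the definite form *fiftikuvuusu* is /u/ (a vowel), it takes -ko, giving *fiftikuvuusuko*.

fiftikuvuusuko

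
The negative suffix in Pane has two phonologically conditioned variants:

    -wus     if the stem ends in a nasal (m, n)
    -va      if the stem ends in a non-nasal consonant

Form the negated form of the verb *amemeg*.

*amemeg*: final consonant = /g/, non-nasal → -va → *amemegva*.

amemegva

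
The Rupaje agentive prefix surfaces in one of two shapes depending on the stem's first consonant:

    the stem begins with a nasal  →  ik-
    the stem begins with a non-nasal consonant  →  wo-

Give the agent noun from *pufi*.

wopufi

The first consonant of *pufi* is /p/, which is non-nasal, so the prefix is wo-, giving *wopufi*.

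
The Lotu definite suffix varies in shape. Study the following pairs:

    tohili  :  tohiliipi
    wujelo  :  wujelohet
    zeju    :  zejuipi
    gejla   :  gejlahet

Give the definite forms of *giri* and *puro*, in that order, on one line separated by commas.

giriipi, purohet

The alternation tracks the last vowel of the stem — -ipi when the last vowel of the stem is a high vowel (*tohili*, *zeju*); -het when the last vowel of the stem is a non-high vowel (*wujelo*, *gejla*).
The last vowel of *giri* is /i/, which is a high vowel, so the suffix is -ipi, giving *giriipi*.
The last vowel of *puro* is /o/, which is a non-high vowel, so the suffix is -het, giving *purohet*.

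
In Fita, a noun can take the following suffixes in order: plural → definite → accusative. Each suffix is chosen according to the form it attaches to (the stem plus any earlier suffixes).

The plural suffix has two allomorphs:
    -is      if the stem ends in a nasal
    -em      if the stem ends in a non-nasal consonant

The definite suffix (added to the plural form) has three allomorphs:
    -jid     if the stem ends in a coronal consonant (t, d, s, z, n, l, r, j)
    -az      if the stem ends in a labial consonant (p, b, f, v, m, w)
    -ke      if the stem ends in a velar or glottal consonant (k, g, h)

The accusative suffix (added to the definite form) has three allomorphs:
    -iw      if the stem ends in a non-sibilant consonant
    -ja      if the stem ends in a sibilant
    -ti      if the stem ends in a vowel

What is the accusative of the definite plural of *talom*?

talomisjidiw

*talom*: final consonant = /m/, a nasal → -is → *talomis*.
The plural form *talomis*: final consonant = /s/, coronal → -jid → *talomisjid*.
Since the final sound of the definite form *talomisjid* is /d/ (a non-sibilant consonant), it takes -iw, giving *talomisjidiw*.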